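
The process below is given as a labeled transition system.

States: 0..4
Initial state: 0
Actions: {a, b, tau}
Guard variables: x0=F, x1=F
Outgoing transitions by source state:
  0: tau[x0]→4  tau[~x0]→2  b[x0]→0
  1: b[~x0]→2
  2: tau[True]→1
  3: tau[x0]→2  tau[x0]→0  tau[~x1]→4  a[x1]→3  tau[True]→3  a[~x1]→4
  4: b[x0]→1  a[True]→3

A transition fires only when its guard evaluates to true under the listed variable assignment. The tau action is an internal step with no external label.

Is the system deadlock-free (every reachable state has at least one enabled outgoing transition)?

Reach set: {0,1,2}
  0: tau→2  [deg 1]
  1: b→2  [deg 1]
  2: tau→1  [deg 1]

Answer: DEADLOCK-FREE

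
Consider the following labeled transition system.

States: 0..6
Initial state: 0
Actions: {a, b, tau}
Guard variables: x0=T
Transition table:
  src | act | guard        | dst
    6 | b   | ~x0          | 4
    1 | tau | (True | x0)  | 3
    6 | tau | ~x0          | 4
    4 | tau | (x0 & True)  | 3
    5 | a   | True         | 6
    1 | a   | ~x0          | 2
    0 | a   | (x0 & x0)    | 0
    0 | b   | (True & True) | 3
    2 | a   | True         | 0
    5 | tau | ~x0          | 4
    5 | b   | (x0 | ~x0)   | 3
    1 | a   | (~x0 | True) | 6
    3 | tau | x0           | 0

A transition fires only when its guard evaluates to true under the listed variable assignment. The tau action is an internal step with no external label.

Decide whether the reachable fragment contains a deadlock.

R = {0,3}
  0: a→0  b→3  [2 out]
  3: tau→0  [1 out]

Answer: DEADLOCK-FREE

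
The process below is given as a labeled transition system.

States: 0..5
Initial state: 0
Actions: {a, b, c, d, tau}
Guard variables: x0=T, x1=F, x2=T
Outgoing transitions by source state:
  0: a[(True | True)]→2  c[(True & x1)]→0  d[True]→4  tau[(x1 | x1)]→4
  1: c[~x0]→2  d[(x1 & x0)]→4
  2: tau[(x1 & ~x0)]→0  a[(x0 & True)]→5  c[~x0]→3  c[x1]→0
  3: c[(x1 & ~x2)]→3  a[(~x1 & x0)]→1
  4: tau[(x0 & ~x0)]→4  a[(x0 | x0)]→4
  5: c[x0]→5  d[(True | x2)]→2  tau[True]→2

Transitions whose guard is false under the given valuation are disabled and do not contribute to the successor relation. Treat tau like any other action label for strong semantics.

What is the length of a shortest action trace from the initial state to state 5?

Answer: 2

Trace:
Breadth-first toward 5:
  Layer 0: {0}
  Layer 1: {2,4}
  Layer 2: {5}
first hit 5 at d=2 via a·a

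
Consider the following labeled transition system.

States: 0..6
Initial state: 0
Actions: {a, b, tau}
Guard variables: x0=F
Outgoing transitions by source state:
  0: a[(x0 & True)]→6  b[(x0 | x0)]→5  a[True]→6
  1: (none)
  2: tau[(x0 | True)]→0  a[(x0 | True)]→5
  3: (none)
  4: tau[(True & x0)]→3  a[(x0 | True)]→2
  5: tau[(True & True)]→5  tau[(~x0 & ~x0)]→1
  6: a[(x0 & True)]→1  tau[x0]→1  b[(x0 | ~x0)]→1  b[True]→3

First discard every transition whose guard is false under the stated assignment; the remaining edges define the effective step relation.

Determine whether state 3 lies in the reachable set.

Answer: REACHABLE

Trace:
Guard filter leaves 8 enabled edge(s).
Layer 0: {0}
Layer 1: {6}  now seen {0,6}
Layer 2: {1,3}  now seen {0,1,3,6}
Reach set: {0,1,3,6}
witness 3: a·b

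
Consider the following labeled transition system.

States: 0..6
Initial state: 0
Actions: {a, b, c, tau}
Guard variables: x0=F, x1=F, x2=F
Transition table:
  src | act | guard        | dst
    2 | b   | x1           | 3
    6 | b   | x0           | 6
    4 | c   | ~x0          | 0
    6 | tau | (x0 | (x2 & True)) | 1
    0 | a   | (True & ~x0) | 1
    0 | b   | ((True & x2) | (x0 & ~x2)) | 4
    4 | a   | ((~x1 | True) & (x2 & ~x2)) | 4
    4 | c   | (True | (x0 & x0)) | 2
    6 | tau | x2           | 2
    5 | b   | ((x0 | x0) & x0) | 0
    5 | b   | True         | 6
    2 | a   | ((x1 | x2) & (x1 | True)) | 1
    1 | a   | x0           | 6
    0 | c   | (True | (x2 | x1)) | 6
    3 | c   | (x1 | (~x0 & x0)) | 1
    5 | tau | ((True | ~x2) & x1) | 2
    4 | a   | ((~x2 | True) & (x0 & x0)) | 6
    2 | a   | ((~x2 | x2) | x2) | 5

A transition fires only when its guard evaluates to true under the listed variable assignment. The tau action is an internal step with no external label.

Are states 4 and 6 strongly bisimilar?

Answer: NOT BISIMILAR

Trace:
Bisimulation quotient by refinement:
  round 0: {{0,1,2,3,4,5,6}}
  round 1: {{0},{1,3,6},{2},{4},{5}}
stable after 2 split(s): 5 block(s)
[4]={4}  [6]={1,3,6}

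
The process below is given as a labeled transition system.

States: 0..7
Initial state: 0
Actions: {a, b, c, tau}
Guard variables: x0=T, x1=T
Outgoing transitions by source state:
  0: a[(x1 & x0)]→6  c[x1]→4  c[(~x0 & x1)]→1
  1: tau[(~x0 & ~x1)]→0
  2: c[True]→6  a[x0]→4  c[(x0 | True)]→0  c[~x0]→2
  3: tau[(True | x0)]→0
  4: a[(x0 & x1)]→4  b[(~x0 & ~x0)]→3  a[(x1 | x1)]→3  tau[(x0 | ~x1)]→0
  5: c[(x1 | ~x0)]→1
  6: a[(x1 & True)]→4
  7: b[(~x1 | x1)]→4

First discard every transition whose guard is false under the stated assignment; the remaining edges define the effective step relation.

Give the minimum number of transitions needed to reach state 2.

Answer: UNREACHABLE

Working:
BFS to 2:
  depth 0: {0}
  depth 1: {4,6}
  depth 2: {3}
2 never appears.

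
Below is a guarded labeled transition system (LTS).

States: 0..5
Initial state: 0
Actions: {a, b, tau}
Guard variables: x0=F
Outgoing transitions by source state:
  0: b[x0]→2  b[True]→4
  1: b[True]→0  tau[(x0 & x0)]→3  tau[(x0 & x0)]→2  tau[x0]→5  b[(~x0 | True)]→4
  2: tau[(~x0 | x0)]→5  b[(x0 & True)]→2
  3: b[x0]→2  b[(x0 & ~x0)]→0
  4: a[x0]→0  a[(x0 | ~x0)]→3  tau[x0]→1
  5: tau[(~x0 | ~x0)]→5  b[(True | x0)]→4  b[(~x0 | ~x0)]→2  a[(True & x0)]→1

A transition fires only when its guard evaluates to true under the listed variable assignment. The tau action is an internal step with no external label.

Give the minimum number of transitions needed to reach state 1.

Breadth-first toward 1:
  Layer 0: {0}
  Layer 1: {4}
  Layer 2: {3}
1 never appears.

Answer: UNREACHABLE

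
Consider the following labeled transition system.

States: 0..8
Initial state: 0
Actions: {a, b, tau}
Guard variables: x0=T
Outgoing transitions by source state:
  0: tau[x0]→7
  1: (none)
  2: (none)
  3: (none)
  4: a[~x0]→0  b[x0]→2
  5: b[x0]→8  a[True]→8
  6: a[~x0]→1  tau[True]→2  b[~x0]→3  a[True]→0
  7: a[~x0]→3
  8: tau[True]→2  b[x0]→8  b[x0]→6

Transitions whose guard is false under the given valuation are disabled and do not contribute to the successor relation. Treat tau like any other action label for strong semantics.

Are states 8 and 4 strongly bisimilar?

Compute ~ classes (split until stable):
  round 0: {{0,1,2,3,4,5,6,7,8}}
  round 1: {{0},{1,2,3,7},{4},{5},{6},{8}}
stable after 2 split(s): 6 block(s)
8∈{8}, 4∈{4}

Answer: NOT BISIMILAR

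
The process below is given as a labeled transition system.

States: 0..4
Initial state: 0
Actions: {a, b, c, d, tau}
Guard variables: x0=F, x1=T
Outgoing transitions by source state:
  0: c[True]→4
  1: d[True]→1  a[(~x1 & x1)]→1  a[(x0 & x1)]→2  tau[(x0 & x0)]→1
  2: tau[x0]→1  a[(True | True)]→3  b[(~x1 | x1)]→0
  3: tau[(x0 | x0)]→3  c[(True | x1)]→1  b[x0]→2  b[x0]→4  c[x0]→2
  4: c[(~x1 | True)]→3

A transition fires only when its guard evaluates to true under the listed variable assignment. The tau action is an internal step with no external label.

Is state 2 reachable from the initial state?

After dropping false guards: 6 live edges.
L0 = {0}
L1 = {4}  cumulative {0,4}
L2 = {3}  cumulative {0,3,4}
L3 = {1}  cumulative {0,1,3,4}
R = {0,1,3,4}

Answer: UNREACHABLE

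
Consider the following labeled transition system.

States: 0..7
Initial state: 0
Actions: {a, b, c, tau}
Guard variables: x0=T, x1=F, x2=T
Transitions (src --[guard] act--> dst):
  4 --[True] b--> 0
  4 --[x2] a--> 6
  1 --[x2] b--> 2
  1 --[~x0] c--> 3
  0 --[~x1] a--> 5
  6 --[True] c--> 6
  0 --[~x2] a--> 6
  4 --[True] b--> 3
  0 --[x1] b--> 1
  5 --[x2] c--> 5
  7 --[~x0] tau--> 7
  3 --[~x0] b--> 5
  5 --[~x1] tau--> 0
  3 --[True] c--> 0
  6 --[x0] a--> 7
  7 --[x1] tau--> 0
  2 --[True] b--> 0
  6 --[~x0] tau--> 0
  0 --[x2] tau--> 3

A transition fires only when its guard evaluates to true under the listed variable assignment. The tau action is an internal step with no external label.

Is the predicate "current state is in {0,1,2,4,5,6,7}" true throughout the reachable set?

Inv-set: {0,1,2,4,5,6,7}
Reachable = {0,3,5}
  0: ✓
  3: ✗ unsafe
  5: ✓
counterexample path to 3: tau

Answer: INVARIANT VIOLATED at state 3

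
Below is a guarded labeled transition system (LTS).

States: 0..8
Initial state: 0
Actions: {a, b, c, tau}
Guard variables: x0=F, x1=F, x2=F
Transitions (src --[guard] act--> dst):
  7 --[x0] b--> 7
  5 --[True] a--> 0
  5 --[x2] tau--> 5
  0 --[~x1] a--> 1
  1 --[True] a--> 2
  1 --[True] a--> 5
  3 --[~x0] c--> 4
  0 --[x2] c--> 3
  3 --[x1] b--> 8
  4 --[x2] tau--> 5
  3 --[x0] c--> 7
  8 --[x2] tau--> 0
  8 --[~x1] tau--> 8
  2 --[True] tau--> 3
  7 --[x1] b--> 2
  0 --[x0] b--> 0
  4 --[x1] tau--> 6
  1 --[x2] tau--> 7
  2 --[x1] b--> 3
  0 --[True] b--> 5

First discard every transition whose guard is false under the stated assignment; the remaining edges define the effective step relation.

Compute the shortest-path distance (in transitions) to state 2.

BFS to 2:
  L0 = {0}
  L1 = {1,5}
  L2 = {2}
depth(2)=2, e.g. a·a

Answer: 2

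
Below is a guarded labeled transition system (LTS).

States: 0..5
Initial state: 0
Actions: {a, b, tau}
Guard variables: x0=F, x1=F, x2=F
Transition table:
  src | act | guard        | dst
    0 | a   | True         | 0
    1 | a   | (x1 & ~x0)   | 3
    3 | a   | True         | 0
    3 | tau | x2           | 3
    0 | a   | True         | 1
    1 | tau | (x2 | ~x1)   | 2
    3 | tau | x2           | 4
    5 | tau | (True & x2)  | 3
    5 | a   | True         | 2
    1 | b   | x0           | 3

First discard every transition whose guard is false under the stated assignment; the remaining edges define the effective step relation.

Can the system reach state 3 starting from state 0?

After dropping false guards: 5 live edges.
depth 0: {0}
depth 1: {1}  cumulative {0,1}
depth 2: {2}  cumulative {0,1,2}
Reachable = {0,1,2}

Answer: UNREACHABLE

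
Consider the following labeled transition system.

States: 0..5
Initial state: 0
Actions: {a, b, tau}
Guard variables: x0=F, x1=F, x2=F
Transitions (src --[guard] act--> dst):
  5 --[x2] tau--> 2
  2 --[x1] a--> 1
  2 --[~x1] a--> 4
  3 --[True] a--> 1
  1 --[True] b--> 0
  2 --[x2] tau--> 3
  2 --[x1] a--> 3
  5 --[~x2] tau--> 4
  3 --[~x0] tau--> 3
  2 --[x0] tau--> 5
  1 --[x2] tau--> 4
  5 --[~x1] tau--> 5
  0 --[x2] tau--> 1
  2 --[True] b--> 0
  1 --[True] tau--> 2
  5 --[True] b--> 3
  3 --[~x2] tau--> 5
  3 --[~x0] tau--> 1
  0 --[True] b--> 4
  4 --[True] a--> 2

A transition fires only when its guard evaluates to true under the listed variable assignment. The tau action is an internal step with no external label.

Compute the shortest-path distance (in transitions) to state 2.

BFS to 2:
  Layer 0: {0}
  Layer 1: {4}
  Layer 2: {2}
depth(2)=2, e.g. b·a

Answer: 2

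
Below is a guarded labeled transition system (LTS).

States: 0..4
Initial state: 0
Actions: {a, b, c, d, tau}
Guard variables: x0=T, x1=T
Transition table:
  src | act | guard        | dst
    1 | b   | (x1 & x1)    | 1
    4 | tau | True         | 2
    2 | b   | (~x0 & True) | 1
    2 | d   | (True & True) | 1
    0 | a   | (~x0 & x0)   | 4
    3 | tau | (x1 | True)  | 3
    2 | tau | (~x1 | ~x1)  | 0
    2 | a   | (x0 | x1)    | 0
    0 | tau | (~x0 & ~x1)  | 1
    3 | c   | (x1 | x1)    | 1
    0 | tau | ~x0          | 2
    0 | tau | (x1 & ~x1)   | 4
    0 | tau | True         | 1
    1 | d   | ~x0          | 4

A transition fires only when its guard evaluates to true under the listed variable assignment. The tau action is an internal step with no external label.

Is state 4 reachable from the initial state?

Answer: UNREACHABLE

Trace:
7 transition(s) survive guard evaluation.
depth 0: {0}
depth 1: {1}  cumulative {0,1}
Reach set: {0,1}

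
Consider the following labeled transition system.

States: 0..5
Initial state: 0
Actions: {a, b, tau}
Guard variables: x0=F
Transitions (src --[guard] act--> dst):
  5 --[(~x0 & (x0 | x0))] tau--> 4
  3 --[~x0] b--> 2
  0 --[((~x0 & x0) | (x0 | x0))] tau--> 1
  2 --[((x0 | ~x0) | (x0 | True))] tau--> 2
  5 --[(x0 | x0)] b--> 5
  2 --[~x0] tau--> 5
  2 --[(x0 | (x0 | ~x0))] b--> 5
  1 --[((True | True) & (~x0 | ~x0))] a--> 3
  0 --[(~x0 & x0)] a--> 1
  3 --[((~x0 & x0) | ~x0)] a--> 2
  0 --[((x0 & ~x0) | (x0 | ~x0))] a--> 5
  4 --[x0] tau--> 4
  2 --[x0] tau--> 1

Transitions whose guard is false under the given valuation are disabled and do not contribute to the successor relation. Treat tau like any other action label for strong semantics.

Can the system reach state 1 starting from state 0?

Answer: UNREACHABLE

Trace:
After dropping false guards: 7 live edges.
L0 = {0}
L1 = {5}  total {0,5}
Reachable = {0,5}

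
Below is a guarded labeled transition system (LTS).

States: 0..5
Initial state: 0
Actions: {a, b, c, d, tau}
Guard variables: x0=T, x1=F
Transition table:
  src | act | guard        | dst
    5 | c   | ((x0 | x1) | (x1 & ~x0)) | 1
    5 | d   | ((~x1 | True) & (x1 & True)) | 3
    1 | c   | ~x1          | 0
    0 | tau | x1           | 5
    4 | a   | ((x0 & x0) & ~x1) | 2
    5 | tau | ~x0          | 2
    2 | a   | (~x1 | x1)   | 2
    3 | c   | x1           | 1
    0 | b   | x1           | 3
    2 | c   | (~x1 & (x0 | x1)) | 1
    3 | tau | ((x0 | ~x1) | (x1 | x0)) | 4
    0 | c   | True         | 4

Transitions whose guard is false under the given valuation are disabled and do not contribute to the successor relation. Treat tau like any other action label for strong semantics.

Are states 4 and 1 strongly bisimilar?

Answer: NOT BISIMILAR

Trace:
Refine partition for ~:
  π0 = {{0,1,2,3,4,5}}
  π1 = {{0,1,5},{2},{3},{4}}
  π2 = {{0},{1,5},{2},{3},{4}}
  π3 = {{0},{1},{2},{3},{4},{5}}
stable after 4 split(s): 6 block(s)
4∈{4}, 1∈{1}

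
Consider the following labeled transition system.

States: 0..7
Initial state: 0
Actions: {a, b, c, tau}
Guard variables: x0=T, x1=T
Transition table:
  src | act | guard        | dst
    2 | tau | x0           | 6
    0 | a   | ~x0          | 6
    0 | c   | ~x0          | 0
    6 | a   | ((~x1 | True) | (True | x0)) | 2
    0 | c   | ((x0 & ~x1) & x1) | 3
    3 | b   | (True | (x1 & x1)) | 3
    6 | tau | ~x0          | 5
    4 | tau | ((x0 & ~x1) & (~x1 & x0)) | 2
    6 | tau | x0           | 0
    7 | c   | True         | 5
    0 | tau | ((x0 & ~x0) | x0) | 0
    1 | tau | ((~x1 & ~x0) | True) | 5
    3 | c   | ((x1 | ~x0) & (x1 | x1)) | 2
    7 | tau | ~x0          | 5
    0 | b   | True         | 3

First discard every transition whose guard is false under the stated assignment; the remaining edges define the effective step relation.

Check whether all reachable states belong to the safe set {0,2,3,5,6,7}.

Inv-set: {0,2,3,5,6,7}
R = {0,2,3,6}
  0: ok
  2: ok
  3: ok
  6: ok

Answer: INVARIANT HOLDS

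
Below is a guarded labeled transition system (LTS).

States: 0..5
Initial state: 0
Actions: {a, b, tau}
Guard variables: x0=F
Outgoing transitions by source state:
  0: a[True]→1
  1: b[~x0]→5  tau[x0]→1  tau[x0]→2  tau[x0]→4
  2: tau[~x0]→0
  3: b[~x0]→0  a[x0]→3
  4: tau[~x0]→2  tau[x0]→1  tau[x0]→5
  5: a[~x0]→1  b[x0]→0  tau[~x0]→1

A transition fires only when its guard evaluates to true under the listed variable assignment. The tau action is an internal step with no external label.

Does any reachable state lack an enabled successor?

Reach set: {0,1,5}
  0: a→1  [1 exit(s)]
  1: b→5  [1 exit(s)]
  5: a→1  tau→1  [2 exit(s)]

Answer: DEADLOCK-FREE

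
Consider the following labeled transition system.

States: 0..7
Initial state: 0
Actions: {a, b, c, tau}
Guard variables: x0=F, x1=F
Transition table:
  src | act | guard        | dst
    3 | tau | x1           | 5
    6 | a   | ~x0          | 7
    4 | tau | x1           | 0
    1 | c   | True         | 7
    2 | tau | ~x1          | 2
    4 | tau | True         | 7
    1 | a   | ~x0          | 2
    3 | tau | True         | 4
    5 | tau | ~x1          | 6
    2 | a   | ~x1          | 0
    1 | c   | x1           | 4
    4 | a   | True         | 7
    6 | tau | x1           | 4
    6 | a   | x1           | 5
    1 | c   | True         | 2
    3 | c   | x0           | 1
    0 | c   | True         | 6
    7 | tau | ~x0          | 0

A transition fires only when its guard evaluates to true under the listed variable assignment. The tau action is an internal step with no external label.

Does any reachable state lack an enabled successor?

Reachable = {0,6,7}
  0: c→6  [1 out]
  6: a→7  [1 out]
  7: tau→0  [1 out]

Answer: DEADLOCK-FREE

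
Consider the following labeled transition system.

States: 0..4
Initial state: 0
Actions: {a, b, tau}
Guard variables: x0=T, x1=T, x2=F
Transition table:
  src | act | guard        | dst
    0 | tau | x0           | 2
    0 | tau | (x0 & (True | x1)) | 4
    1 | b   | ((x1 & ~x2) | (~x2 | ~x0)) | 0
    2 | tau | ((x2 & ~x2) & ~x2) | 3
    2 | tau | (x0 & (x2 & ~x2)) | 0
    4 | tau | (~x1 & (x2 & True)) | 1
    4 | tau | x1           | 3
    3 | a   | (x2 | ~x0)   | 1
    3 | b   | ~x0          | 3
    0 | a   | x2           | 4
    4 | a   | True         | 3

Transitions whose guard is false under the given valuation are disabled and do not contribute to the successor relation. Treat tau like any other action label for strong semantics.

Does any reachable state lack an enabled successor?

R = {0,2,3,4}
  0: tau→2  tau→4  [deg 2]
  2: ∅  [deadlock]
  3: ∅  [deadlock]
  4: a→3  tau→3  [deg 2]
witness 2: tau

Answer: DEADLOCK at state 2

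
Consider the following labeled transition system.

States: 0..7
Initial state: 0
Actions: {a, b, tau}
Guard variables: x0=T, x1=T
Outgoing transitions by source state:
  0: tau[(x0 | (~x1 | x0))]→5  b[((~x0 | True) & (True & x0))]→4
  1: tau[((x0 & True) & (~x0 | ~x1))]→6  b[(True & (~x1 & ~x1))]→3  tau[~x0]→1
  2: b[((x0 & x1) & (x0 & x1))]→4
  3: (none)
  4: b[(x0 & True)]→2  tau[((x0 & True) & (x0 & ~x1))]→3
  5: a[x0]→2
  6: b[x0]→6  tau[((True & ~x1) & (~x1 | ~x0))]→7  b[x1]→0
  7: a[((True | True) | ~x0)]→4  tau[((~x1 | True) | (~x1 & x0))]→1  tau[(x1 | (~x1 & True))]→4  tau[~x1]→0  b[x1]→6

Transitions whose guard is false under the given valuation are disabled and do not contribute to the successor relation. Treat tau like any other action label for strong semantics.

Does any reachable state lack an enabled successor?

Answer: DEADLOCK-FREE

Trace:
Reach set: {0,2,4,5}
  0: b→4  tau→5  [2 out]
  2: b→4  [1 out]
  4: b→2  [1 out]
  5: a→2  [1 out]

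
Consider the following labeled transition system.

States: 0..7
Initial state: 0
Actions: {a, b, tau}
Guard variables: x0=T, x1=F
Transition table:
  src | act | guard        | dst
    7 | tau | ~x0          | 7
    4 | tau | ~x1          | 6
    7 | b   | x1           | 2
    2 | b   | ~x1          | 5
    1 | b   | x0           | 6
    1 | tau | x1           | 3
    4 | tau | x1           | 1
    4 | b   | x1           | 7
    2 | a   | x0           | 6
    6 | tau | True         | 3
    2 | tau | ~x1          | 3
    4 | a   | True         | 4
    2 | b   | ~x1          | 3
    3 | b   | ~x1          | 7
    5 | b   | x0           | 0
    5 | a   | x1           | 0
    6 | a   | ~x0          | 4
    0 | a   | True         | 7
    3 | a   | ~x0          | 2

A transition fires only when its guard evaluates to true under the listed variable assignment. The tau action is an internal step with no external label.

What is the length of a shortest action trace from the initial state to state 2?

Answer: UNREACHABLE

Trace:
BFS to 2:
  Layer 0: {0}
  Layer 1: {7}
2 never appears.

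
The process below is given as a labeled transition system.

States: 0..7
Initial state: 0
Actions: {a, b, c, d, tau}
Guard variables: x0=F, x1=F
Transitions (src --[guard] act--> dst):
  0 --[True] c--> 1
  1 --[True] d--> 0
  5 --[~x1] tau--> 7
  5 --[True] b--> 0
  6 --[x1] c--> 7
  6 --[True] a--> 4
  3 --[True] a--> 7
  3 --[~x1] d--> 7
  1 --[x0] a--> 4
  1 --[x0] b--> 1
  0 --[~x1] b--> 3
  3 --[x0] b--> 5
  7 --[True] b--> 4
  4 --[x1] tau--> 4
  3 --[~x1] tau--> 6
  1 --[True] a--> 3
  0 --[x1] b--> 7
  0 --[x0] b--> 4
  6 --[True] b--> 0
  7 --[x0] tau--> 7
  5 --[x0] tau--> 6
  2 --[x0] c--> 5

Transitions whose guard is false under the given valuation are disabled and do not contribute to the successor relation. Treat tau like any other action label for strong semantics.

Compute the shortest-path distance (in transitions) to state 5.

BFS to 5:
  Layer 0: {0}
  Layer 1: {1,3}
  Layer 2: {6,7}
  Layer 3: {4}
5 never appears.

Answer: UNREACHABLE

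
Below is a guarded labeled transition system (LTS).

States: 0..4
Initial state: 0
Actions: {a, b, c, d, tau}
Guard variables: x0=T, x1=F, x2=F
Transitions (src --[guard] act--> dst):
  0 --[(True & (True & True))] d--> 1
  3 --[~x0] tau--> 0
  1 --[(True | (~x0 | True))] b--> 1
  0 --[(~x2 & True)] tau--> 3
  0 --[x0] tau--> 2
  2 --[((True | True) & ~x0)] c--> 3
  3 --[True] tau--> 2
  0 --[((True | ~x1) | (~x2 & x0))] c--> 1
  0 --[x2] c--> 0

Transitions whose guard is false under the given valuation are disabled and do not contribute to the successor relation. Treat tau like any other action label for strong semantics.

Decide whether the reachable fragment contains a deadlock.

Answer: DEADLOCK at state 2

Working:
Reach set: {0,1,2,3}
  0: c→1  d→1  tau→2  tau→3  [4 exit(s)]
  1: b→1  [1 exit(s)]
  2: ∅  [STUCK]
  3: tau→2  [1 exit(s)]
Path to 2: tau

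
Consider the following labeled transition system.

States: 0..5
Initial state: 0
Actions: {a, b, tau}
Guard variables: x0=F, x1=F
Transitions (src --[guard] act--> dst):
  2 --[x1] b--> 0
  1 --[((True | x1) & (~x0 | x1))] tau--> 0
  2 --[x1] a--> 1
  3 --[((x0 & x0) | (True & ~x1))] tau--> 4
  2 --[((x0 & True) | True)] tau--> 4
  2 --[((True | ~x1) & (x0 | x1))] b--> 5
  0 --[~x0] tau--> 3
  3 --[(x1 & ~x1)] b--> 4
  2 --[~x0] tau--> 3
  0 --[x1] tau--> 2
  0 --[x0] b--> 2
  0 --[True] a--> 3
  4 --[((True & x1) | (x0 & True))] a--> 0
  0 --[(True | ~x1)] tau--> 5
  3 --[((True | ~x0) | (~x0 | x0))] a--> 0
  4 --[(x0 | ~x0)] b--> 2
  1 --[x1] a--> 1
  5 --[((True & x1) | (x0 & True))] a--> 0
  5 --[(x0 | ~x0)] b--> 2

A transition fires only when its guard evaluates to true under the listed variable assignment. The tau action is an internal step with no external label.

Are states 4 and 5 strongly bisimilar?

Answer: BISIMILAR

Trace:
Refine partition for ~:
  π0 = {{0,1,2,3,4,5}}
  π1 = {{0,3},{1,2},{4,5}}
  π2 = {{0},{1},{2},{3},{4,5}}
Fixed point at round 3; 5 class(es).
[4]={4,5}  [5]={4,5}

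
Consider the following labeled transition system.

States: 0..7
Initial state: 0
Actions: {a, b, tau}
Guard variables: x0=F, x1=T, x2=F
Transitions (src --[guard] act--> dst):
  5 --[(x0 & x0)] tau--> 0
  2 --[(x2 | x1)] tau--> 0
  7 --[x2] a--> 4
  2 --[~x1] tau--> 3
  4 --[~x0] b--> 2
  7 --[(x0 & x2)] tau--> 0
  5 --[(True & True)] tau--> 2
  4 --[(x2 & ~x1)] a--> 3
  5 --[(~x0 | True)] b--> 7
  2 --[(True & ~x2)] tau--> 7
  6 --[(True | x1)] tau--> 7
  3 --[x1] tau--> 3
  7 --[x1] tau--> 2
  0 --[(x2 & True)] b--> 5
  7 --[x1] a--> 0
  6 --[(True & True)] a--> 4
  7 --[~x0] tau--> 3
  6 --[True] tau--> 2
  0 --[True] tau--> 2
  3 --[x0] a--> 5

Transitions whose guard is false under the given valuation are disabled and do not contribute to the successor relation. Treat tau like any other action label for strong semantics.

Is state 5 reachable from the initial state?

Answer: UNREACHABLE

Analysis:
After dropping false guards: 13 live edges.
Layer 0: {0}
Layer 1: {2}  cumulative {0,2}
Layer 2: {7}  cumulative {0,2,7}
Layer 3: {3}  cumulative {0,2,3,7}
R = {0,2,3,7}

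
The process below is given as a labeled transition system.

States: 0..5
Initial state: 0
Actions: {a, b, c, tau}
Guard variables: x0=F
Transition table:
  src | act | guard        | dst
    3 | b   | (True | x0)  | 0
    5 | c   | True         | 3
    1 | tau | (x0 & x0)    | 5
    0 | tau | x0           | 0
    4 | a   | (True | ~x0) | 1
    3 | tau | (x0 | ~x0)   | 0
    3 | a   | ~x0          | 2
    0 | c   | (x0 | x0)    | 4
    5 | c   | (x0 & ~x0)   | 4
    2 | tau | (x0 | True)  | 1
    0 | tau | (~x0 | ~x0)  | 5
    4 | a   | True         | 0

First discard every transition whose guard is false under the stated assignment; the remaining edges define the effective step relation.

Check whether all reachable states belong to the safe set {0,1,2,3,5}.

Answer: INVARIANT HOLDS

Working:
Allowed set {0,1,2,3,5}
Reachable = {0,1,2,3,5}
  0: ok
  1: ok
  2: ok
  3: ok
  5: ok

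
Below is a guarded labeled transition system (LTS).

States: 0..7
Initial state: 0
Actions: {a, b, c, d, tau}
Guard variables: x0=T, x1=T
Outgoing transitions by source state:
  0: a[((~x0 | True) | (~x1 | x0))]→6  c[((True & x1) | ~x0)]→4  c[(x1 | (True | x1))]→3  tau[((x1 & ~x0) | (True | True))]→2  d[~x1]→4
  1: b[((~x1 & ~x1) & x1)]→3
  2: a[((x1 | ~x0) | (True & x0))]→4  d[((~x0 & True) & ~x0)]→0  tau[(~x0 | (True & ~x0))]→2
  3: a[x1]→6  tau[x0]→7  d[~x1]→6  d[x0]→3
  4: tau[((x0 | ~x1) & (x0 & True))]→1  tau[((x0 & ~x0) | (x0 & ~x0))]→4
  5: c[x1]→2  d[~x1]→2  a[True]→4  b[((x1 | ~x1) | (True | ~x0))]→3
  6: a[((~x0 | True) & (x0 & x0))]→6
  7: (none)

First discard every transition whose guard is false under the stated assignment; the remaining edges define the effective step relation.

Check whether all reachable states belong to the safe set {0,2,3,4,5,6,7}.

Answer: INVARIANT VIOLATED at state 1

Analysis:
Safe = {0,2,3,4,5,6,7}
Reachable = {0,1,2,3,4,6,7}
  0: ✓
  1: VIOLATES
  2: ✓
  3: ✓
  4: ✓
  6: ✓
  7: ✓
witness against invariant: c·tau → 1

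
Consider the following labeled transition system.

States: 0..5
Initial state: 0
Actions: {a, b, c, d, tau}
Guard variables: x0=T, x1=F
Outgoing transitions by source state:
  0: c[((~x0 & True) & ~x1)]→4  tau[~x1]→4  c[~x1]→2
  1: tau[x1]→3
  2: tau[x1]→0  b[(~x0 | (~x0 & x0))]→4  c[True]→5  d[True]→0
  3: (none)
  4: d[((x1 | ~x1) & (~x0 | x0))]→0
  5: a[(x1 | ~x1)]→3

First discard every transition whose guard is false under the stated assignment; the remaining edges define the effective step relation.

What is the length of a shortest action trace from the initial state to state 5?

Answer: 2

Trace:
Layered search for 5:
  depth 0: {0}
  depth 1: {2,4}
  depth 2: {5}
depth(5)=2, e.g. c·c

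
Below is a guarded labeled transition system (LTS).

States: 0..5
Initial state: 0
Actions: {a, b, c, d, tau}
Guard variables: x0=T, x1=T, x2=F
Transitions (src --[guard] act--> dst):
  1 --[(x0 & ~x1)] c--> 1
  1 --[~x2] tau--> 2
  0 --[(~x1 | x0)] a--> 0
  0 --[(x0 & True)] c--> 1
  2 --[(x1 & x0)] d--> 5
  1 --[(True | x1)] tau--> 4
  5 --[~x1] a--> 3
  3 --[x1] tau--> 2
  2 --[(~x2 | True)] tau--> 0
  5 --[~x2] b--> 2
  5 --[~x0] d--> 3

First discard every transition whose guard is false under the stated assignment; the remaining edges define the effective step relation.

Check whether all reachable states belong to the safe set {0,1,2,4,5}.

Inv-set: {0,1,2,4,5}
Reachable = {0,1,2,4,5}
  0: ✓
  1: ✓
  2: ✓
  4: ✓
  5: ✓

Answer: INVARIANT HOLDS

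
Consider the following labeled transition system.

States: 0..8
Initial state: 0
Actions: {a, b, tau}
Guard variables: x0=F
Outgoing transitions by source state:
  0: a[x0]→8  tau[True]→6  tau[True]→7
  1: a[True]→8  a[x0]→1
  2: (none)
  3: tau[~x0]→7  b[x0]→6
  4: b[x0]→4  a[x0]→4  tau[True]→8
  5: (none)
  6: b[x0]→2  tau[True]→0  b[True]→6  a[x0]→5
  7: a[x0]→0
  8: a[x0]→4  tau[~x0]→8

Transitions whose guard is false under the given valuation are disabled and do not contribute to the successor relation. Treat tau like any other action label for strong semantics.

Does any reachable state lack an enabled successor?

Answer: DEADLOCK at state 7

Trace:
Reachable = {0,6,7}
  0: tau→6  tau→7  [2 exit(s)]
  6: b→6  tau→0  [2 exit(s)]
  7: ∅  [deadlock]
Path to 7: tau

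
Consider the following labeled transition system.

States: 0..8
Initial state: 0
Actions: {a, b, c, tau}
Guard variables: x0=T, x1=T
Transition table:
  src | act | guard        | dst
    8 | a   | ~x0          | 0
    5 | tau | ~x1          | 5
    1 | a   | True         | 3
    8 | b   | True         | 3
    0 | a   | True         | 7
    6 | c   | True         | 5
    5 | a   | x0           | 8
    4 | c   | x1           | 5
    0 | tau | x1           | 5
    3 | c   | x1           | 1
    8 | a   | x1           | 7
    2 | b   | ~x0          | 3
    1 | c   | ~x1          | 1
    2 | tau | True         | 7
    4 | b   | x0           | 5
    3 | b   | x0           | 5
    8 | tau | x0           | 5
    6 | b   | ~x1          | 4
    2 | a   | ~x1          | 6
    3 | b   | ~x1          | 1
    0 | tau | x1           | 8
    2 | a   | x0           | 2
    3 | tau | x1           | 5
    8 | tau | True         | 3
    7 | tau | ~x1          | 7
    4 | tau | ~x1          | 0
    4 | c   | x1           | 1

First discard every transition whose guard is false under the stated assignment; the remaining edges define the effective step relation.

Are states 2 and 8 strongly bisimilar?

Compute ~ classes (split until stable):
  π0 = {{0,1,2,3,4,5,6,7,8}}
  π1 = {{0,2},{1,5},{3},{4},{6},{7},{8}}
  π2 = {{0},{1},{2},{3},{4},{5},{6},{7},{8}}
stable after 3 split(s): 9 block(s)
[2]={2}  [8]={8}

Answer: NOT BISIMILAR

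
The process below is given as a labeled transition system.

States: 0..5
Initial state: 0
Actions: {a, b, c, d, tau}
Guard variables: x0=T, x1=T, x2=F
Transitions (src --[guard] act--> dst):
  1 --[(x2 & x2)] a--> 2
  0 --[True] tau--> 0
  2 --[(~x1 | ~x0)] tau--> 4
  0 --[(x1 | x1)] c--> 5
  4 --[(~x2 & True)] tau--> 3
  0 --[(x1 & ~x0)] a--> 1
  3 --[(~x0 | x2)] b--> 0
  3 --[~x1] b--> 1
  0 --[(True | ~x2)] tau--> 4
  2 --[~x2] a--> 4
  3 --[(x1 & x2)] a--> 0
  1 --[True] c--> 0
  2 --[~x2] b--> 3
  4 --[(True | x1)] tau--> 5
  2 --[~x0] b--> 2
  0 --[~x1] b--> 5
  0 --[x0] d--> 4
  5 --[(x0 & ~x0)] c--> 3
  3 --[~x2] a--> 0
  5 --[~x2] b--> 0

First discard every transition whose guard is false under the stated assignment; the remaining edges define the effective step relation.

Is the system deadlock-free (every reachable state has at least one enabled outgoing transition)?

Reach set: {0,3,4,5}
  0: c→5  d→4  tau→0  tau→4  [deg 4]
  3: a→0  [deg 1]
  4: tau→3  tau→5  [deg 2]
  5: b→0  [deg 1]

Answer: DEADLOCK-FREE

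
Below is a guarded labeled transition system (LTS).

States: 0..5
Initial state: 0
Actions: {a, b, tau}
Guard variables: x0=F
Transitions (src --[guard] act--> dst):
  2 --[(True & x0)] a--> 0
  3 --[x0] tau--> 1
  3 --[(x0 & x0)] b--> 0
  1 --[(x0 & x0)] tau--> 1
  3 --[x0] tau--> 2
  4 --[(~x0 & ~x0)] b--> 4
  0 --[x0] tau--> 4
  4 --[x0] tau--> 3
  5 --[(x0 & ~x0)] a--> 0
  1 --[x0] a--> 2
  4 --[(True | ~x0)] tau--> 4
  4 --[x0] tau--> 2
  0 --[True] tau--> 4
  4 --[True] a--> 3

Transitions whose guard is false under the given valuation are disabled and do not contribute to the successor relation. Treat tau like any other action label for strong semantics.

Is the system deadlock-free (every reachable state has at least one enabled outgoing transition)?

Reach set: {0,3,4}
  0: tau→4  [1 out]
  3: ∅  [no exit]
  4: a→3  b→4  tau→4  [3 out]
Path to 3: tau·a

Answer: DEADLOCK at state 3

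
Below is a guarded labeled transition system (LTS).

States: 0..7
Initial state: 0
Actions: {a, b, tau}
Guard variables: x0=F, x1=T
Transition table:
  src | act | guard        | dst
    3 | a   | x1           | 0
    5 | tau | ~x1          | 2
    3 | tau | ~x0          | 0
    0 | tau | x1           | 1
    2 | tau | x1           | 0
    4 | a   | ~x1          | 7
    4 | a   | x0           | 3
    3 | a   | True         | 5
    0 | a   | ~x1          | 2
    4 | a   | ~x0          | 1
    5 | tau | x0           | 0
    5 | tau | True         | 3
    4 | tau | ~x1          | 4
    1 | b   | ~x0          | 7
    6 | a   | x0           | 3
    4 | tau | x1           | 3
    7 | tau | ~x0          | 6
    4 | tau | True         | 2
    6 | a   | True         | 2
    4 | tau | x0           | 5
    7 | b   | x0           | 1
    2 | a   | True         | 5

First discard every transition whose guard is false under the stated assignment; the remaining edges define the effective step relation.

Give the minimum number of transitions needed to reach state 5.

Breadth-first toward 5:
  depth 0: {0}
  depth 1: {1}
  depth 2: {7}
  depth 3: {6}
  depth 4: {2}
  depth 5: {5}
first hit 5 at d=5 via tau·b·tau·a·a

Answer: 5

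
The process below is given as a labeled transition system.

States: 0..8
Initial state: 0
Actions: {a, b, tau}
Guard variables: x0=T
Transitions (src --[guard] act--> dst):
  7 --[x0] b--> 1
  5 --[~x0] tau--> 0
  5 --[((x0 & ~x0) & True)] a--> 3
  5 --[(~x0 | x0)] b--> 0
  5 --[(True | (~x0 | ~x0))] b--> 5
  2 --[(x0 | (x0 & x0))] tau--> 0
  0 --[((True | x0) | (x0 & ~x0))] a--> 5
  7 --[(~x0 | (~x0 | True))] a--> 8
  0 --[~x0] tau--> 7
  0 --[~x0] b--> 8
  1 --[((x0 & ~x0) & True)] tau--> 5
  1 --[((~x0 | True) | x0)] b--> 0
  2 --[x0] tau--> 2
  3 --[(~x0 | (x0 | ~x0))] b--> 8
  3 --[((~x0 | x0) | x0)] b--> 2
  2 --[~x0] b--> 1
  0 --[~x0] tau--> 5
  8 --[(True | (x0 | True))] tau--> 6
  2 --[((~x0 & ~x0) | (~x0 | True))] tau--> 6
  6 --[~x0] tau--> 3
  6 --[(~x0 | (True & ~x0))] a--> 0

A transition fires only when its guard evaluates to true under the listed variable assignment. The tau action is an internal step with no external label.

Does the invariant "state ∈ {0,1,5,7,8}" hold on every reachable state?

Answer: INVARIANT HOLDS

Trace:
Safe = {0,1,5,7,8}
R = {0,5}
  0: ok
  5: ok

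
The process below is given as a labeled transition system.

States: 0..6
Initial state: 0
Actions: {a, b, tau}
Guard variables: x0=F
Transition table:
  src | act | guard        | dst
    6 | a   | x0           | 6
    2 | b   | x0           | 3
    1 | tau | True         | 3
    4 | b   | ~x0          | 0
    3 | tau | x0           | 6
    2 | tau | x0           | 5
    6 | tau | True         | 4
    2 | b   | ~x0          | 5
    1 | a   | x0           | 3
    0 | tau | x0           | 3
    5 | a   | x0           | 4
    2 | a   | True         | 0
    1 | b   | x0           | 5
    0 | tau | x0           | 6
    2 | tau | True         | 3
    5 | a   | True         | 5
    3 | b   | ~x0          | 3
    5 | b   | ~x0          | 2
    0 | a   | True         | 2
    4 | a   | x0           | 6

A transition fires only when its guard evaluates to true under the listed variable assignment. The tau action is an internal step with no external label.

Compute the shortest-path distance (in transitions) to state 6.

Answer: UNREACHABLE

Analysis:
Layered search for 6:
  Layer 0: {0}
  Layer 1: {2}
  Layer 2: {3,5}
6 never appears.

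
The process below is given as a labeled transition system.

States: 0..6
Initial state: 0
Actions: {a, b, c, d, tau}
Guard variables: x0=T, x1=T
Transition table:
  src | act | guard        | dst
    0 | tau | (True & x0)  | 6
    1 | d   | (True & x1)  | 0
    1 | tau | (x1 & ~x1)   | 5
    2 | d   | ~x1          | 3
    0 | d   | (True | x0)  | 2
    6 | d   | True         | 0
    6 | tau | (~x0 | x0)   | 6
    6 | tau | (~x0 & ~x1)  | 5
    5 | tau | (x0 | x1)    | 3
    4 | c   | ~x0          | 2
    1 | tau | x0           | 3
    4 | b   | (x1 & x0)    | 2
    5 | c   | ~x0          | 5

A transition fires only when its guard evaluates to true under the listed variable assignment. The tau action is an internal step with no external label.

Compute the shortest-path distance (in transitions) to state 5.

Layered search for 5:
  L0 = {0}
  L1 = {2,6}
5 never appears.

Answer: UNREACHABLE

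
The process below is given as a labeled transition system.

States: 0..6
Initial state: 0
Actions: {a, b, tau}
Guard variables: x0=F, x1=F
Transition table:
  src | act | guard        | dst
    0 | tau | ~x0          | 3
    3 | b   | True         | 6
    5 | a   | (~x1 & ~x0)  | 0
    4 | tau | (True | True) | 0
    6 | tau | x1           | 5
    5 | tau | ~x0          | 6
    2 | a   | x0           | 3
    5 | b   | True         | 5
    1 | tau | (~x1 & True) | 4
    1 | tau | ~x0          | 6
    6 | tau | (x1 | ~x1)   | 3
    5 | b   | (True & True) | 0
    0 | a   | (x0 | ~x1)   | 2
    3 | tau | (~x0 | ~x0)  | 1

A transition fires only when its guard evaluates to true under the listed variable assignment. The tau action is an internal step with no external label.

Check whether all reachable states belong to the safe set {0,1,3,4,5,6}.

Answer: INVARIANT VIOLATED at state 2

Trace:
Allowed set {0,1,3,4,5,6}
Reach set: {0,1,2,3,4,6}
  0: ✓
  1: ✓
  2: ✗ unsafe
  3: ✓
  4: ✓
  6: ✓
reach 2 via a — violates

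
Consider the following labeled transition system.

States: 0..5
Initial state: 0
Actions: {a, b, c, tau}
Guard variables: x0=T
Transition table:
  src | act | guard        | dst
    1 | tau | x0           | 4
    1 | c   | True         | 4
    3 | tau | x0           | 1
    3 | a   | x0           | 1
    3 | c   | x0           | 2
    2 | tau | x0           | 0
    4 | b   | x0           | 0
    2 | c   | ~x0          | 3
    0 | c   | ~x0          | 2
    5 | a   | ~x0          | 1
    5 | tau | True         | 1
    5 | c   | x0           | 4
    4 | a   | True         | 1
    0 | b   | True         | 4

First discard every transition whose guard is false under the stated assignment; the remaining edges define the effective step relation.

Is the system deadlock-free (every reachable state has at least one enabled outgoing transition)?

Reach set: {0,1,4}
  0: b→4  [1 out]
  1: c→4  tau→4  [2 out]
  4: a→1  b→0  [2 out]

Answer: DEADLOCK-FREE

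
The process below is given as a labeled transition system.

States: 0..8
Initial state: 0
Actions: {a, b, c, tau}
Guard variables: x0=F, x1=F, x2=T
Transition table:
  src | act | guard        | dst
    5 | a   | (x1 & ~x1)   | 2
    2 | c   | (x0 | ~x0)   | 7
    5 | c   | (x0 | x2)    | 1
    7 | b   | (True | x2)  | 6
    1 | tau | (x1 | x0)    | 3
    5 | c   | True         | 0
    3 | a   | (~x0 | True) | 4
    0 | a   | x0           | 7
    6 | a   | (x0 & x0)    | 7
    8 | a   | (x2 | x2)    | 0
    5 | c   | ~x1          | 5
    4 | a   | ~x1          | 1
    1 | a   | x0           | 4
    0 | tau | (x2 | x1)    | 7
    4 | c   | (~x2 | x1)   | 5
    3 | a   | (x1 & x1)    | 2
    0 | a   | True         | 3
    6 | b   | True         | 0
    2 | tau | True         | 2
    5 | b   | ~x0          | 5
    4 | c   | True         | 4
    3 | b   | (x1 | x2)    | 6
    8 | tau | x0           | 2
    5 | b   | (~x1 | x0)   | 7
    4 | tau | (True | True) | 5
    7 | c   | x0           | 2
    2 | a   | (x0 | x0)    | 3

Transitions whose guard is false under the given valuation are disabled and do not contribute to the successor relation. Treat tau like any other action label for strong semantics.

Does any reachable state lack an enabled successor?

Answer: DEADLOCK at state 1

Working:
Reach set: {0,1,3,4,5,6,7}
  0: a→3  tau→7  [2 out]
  1: ∅  [deadlock]
  3: a→4  b→6  [2 out]
  4: a→1  c→4  tau→5  [3 out]
  5: b→5  b→7  c→0  c→1  c→5  [5 out]
  6: b→0  [1 out]
  7: b→6  [1 out]
Path to 1: a·a·a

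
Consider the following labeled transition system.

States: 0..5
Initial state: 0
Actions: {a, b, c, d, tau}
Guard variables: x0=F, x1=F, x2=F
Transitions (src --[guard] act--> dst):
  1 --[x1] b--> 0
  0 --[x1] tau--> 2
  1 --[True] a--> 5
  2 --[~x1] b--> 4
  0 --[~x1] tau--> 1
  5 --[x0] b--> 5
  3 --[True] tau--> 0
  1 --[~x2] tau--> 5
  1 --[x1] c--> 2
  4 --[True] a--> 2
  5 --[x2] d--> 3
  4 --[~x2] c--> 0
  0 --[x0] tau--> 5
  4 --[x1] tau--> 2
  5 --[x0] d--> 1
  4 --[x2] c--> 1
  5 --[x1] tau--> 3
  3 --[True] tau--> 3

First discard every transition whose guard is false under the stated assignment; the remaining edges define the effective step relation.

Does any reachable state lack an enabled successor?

Reach set: {0,1,5}
  0: tau→1  [deg 1]
  1: a→5  tau→5  [deg 2]
  5: ∅  [STUCK]
witness 5: tau·a

Answer: DEADLOCK at state 5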